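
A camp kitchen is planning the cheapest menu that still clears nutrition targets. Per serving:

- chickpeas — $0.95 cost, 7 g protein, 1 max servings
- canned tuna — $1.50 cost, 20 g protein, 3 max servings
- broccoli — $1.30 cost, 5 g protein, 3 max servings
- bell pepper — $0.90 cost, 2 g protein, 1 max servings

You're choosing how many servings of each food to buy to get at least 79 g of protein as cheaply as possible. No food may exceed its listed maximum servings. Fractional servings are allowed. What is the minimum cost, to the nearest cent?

Cost per g of protein: canned tuna $0.0750, chickpeas $0.1357, broccoli $0.2600, bell pepper $0.4500.
Take 3 servings of canned tuna: +60.0 g protein for $4.50 (total $4.50, still need 19.0 g).
Take 1 serving of chickpeas: +7.0 g protein for $0.95 (total $5.45, still need 12.0 g).
Take 2.4 servings of broccoli: +12.0 g protein for $3.12 (total $8.57, still need 0.0 g).
Greedy by cheapest-per-g is optimal for a single linear constraint, so the minimum cost is $8.57.

$8.57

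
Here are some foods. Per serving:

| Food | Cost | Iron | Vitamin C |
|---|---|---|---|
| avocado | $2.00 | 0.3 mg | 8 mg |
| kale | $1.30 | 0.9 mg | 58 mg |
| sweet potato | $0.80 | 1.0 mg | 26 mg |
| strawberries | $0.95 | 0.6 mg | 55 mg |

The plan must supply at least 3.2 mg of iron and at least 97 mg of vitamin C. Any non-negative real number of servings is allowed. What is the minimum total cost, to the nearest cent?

At the optimum either one food covers both requirements or two foods hit both targets exactly; no other combination can be cheaper.
avocado only: max(3.2/0.3, 97/8) = 12.12 servings → $24.25.
kale only: max(3.2/0.9, 97/58) = 3.556 servings → $4.62.
sweet potato only: max(3.2/1.0, 97/26) = 3.731 servings → $2.98.
strawberries only: max(3.2/0.6, 97/55) = 5.333 servings → $5.07.
avocado + kale with both tight: 9.637 servings and 0.3431 servings → $19.72.
avocado + sweet potato: intersection lies outside the first quadrant.
avocado + strawberries with both tight: 10.07 servings and 0.2991 servings → $20.42.
kale + sweet potato with both tight: 0.3988 servings and 2.841 servings → $2.79.
kale + strawberries: intersection lies outside the first quadrant.
sweet potato + strawberries with both tight: 2.99 servings and 0.3503 servings → $2.72.
The minimum over all feasible corners is $2.72.

$2.72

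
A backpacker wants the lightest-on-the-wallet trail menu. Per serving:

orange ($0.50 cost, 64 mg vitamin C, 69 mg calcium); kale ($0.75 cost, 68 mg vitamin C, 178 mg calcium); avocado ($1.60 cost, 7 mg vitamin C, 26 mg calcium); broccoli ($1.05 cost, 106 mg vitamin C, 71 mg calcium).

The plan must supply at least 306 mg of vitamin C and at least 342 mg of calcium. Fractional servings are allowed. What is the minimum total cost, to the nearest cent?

$2.42

Two binding constraints pin down two serving amounts, so the optimal mix uses at most two foods. The candidates are each food alone (scaled to the tighter of vitamin C/calcium) and each pair with both constraints tight.
orange only: max(306/64, 342/69) = 4.957 servings → $2.48.
kale only: max(306/68, 342/178) = 4.5 servings → $3.38.
avocado only: max(306/7, 342/26) = 43.71 servings → $69.94.
broccoli only: max(306/106, 342/71) = 4.817 servings → $5.06.
orange + kale with both tight: 4.659 servings and 0.1155 servings → $2.42.
orange + avocado with both tight: 4.71 servings and 0.6554 servings → $3.40.
orange + broccoli with both targets exact would need a negative amount; discard.
kale + avocado: intersection lies outside the first quadrant.
kale + broccoli with both tight: 1.035 servings and 2.223 servings → $3.11.
avocado + broccoli with both tight: 6.43 servings and 2.462 servings → $12.87.
So the least-cost plan costs $2.42.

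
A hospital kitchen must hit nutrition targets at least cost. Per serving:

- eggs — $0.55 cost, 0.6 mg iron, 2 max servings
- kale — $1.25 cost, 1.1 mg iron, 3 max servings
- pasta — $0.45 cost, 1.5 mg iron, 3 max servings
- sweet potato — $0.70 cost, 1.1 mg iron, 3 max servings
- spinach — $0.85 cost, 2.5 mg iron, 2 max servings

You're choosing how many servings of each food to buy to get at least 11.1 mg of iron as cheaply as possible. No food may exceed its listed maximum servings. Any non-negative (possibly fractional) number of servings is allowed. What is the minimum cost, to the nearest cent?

$4.07

Cost per mg of iron: pasta $0.3000, spinach $0.3400, sweet potato $0.6364, eggs $0.9167, kale $1.1364.
Take 3 servings of pasta: +4.5 mg iron for $1.35 (total $1.35, still need 6.6 mg).
Take 2 servings of spinach: +5.0 mg iron for $1.70 (total $3.05, still need 1.6 mg).
Take 1.455 servings of sweet potato: +1.6 mg iron for $1.02 (total $4.07, still need 0.0 mg).
Filling from the cheapest source first is optimal under one linear minimum: $4.07.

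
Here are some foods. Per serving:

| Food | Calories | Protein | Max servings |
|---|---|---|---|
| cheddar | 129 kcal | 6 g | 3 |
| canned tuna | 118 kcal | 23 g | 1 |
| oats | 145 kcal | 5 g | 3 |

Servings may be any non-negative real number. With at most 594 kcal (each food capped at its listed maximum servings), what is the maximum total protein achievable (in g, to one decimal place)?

Protein per kcal: canned tuna 0.1949, cheddar 0.04651, oats 0.03448.
Take 1 serving of canned tuna: uses 118 kcal, +23.0 g protein (running total 23.0 g).
Take 3 servings of cheddar: uses 387 kcal, +18.0 g protein (running total 41.0 g).
Take 0.6138 servings of oats: uses 89 kcal, +3.1 g protein (running total 44.1 g).
Filling greedily by protein-per-kcal is optimal for one linear limit, giving 44.1 g.

44.1 g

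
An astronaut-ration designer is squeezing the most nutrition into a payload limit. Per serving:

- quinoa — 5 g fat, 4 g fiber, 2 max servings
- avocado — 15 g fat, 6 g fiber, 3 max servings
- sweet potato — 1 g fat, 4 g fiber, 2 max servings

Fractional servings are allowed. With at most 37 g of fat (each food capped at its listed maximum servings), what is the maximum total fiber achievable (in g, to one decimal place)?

Fiber per g fat: sweet potato 4, quinoa 0.8, avocado 0.4.
Take 2 servings of sweet potato: uses 2 g fat, +8.0 g fiber (running total 8.0 g).
Take 2 servings of quinoa: uses 10 g fat, +8.0 g fiber (running total 16.0 g).
Take 1.667 servings of avocado: uses 25 g fat, +10.0 g fiber (running total 26.0 g).
Filling greedily by fiber-per-g fat is optimal for one linear limit, giving 26.0 g.

26.0 g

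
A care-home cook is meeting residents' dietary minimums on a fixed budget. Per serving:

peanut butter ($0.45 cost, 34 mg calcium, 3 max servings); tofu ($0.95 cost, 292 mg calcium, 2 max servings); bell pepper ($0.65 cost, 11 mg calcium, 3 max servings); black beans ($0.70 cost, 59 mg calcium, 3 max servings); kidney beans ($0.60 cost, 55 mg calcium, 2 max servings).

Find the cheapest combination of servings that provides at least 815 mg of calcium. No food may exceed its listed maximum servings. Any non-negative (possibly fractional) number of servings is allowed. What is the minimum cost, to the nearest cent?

$4.54

Cost per mg of calcium: tofu $0.0033, kidney beans $0.0109, black beans $0.0119, peanut butter $0.0132, bell pepper $0.0591.
Take 2 servings of tofu: +584.0 mg calcium for $1.90 (total $1.90, still need 231.0 mg).
Take 2 servings of kidney beans: +110.0 mg calcium for $1.20 (total $3.10, still need 121.0 mg).
Take 2.051 servings of black beans: +121.0 mg calcium for $1.44 (total $4.54, still need 0.0 mg).
Greedy by cheapest-per-mg is optimal for a single linear constraint, so the minimum cost is $4.54.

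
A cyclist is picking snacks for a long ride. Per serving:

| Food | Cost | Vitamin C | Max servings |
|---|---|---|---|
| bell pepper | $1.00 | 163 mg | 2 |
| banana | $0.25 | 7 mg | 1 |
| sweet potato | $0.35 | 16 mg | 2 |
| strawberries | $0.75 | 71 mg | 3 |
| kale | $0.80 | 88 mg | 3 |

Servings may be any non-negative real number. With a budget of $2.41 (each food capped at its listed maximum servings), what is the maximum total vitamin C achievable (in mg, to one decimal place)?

371.1 mg

Vitamin C per dollar: bell pepper 163, kale 110, strawberries 94.67, sweet potato 45.71, banana 28.
Take 2 servings of bell pepper: spends $2.00, +326.0 mg vitamin C (running total 326.0 mg).
Take 0.5125 servings of kale: spends $0.41, +45.1 mg vitamin C (running total 371.1 mg).
Greedy by best ratio exhausts the cost allowance optimally: 371.1 mg.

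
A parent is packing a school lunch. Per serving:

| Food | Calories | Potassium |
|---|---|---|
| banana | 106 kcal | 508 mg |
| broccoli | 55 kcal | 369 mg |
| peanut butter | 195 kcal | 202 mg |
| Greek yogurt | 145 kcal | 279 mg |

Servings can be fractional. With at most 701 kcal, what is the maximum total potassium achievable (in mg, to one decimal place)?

Potassium per kcal: broccoli 6.709, banana 4.792, Greek yogurt 1.924, peanut butter 1.036.
With no serving limits, spend the whole calories allowance on broccoli: 701 kcal / 55 kcal × 369 mg = 4703.1 mg.

4703.1 mg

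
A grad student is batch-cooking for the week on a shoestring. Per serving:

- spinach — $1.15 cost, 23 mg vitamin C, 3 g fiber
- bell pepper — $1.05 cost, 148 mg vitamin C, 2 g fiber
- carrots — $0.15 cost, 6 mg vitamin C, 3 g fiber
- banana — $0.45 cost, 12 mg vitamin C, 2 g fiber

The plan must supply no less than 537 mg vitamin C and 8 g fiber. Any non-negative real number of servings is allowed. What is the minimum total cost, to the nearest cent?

$3.84

An LP optimum is at a vertex; with two nutrient constraints at most two foods are used. Check each candidate.
spinach only: max(537/23, 8/3) = 23.35 servings → $26.85.
bell pepper only: max(537/148, 8/2) = 4 servings → $4.20.
carrots only: max(537/6, 8/3) = 89.5 servings → $13.43.
banana only: max(537/12, 8/2) = 44.75 servings → $20.14.
spinach + bell pepper with both tight: 0.2764 servings and 3.585 servings → $4.08.
spinach + carrots: the both-tight solution has a negative serving — not a feasible corner.
spinach + banana with both targets exact would need a negative amount; discard.
bell pepper + carrots with both tight: 3.618 servings and 0.2546 servings → $3.84.
bell pepper + banana with both tight: 3.596 servings and 0.4044 servings → $3.96.
carrots + banana with both targets exact would need a negative amount; discard.
So the least-cost plan costs $3.84.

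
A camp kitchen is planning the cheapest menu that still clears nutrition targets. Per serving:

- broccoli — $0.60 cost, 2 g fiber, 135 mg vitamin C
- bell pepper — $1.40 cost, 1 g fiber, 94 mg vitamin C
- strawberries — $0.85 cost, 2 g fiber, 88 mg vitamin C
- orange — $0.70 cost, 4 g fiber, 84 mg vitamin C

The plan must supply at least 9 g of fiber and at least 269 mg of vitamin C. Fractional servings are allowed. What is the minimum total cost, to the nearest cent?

$1.79

At the optimum either one food covers both requirements or two foods hit both targets exactly; no other combination can be cheaper.
broccoli only: max(9/2, 269/135) = 4.5 servings → $2.70.
bell pepper only: max(9/1, 269/94) = 9 servings → $12.60.
strawberries only: max(9/2, 269/88) = 4.5 servings → $3.83.
orange only: max(9/4, 269/84) = 3.202 servings → $2.24.
broccoli + bell pepper: intersection lies outside the first quadrant.
broccoli + strawberries: the both-tight solution has a negative serving — not a feasible corner.
broccoli + orange with both tight: 0.8602 servings and 1.82 servings → $1.79.
bell pepper + strawberries: the both-tight solution has a negative serving — not a feasible corner.
bell pepper + orange with both tight: 1.096 servings and 1.976 servings → $2.92.
strawberries + orange with both tight: 1.739 servings and 1.38 servings → $2.44.
So the least-cost plan costs $1.79.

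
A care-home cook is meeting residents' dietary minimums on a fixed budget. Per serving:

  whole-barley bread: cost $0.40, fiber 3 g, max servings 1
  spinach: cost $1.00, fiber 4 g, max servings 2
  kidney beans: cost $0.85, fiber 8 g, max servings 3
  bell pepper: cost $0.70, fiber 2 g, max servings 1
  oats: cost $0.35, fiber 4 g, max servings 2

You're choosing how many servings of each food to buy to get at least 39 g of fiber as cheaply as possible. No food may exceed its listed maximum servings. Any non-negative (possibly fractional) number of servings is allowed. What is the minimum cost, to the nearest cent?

$4.65

Cost per g of fiber: oats $0.0875, kidney beans $0.1062, whole-barley bread $0.1333, spinach $0.2500, bell pepper $0.3500.
Take 2 servings of oats: +8.0 g fiber for $0.70 (total $0.70, still need 31.0 g).
Take 3 servings of kidney beans: +24.0 g fiber for $2.55 (total $3.25, still need 7.0 g).
Take 1 serving of whole-barley bread: +3.0 g fiber for $0.40 (total $3.65, still need 4.0 g).
Take 1 serving of spinach: +4.0 g fiber for $1.00 (total $4.65, still need 0.0 g).
Greedy by cheapest-per-g is optimal for a single linear constraint, so the minimum cost is $4.65.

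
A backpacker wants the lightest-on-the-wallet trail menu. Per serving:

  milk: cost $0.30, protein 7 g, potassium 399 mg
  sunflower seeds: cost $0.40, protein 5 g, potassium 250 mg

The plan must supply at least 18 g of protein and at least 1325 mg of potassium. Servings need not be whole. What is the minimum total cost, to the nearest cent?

$1.00

Check every corner: each single food scaled to meet both minima, and each pair solved so both constraints bind.
milk only: max(18/7, 1325/399) = 3.321 servings → $1.00.
sunflower seeds only: max(18/5, 1325/250) = 5.3 servings → $2.12.
milk + sunflower seeds: intersection lies outside the first quadrant.
Cheapest feasible corner: $1.00.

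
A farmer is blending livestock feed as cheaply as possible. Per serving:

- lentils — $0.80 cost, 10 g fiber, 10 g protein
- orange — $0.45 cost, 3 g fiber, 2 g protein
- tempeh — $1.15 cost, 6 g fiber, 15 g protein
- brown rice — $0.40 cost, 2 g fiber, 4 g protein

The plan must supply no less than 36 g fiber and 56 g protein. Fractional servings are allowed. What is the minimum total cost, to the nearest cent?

For a min-cost LP with two ≥-constraints, a basic feasible solution has at most two positive variables.
lentils only: max(36/10, 56/10) = 5.6 servings → $4.48.
orange only: max(36/3, 56/2) = 28 servings → $12.60.
tempeh only: max(36/6, 56/15) = 6 servings → $6.90.
brown rice only: max(36/2, 56/4) = 18 servings → $7.20.
lentils + orange: the both-tight solution has a negative serving — not a feasible corner.
lentils + tempeh with both tight: 2.267 servings and 2.222 servings → $4.37.
lentils + brown rice with both tight: 1.6 servings and 10 servings → $5.28.
orange + tempeh with both tight: 6.182 servings and 2.909 servings → $6.13.
orange + brown rice with both tight: 4 servings and 12 servings → $6.60.
tempeh + brown rice: intersection lies outside the first quadrant.
The minimum over all feasible corners is $4.37.

$4.37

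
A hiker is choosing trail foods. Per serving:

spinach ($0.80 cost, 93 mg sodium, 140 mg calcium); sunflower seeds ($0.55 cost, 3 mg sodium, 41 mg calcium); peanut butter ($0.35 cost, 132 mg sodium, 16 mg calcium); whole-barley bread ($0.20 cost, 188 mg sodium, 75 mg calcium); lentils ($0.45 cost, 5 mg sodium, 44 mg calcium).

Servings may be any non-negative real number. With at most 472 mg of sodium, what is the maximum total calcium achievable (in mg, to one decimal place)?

6450.7 mg

Calcium per mg sodium: sunflower seeds 13.67, lentils 8.8, spinach 1.505, whole-barley bread 0.3989, peanut butter 0.1212.
With no serving limits, spend the whole sodium allowance on sunflower seeds: 472 mg / 3 mg × 41 mg = 6450.7 mg.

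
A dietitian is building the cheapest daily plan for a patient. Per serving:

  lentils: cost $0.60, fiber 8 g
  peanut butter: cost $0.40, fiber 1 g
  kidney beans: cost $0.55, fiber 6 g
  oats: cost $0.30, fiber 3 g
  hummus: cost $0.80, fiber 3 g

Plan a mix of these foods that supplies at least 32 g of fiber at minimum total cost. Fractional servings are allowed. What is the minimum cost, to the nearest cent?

$2.40

Cost per g of fiber: lentils $0.0750, kidney beans $0.0917, oats $0.1000, hummus $0.2667, peanut butter $0.4000.
With no serving limits, use only lentils: 32 g / 8 g = 4 servings × $0.60 = $2.40.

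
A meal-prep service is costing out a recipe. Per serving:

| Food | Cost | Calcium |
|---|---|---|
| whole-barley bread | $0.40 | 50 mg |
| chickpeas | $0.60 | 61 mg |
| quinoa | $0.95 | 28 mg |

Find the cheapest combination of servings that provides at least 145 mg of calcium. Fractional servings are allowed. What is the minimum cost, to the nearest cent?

$1.16

Cost per mg of calcium: whole-barley bread $0.0080, chickpeas $0.0098, quinoa $0.0339.
With no serving limits, use only whole-barley bread: 145 mg / 50 mg = 2.9 servings × $0.40 = $1.16.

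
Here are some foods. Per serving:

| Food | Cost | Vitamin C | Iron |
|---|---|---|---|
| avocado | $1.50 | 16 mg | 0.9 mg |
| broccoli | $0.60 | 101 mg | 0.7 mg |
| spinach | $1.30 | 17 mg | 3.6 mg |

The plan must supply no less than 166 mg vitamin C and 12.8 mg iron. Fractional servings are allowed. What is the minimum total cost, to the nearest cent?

At the optimum either one food covers both requirements or two foods hit both targets exactly; no other combination can be cheaper.
avocado only: max(166/16, 12.8/0.9) = 14.22 servings → $21.33.
broccoli only: max(166/101, 12.8/0.7) = 18.29 servings → $10.97.
spinach only: max(166/17, 12.8/3.6) = 9.765 servings → $12.69.
avocado + broccoli with both targets exact would need a negative amount; discard.
avocado + spinach with both tight: 8.983 servings and 1.31 servings → $15.18.
broccoli + spinach with both tight: 1.08 servings and 3.345 servings → $5.00.
Cheapest feasible corner: $5.00.

$5.00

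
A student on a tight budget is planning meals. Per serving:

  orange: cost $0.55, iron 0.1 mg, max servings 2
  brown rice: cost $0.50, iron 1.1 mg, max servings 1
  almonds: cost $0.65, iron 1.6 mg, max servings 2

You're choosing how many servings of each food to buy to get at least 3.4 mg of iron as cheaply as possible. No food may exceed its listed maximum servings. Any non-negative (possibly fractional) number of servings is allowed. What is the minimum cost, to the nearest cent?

Cost per mg of iron: almonds $0.4062, brown rice $0.4545, orange $5.5000.
Take 2 servings of almonds: +3.2 mg iron for $1.30 (total $1.30, still need 0.2 mg).
Take 0.1818 servings of brown rice: +0.2 mg iron for $0.09 (total $1.39, still need 0.0 mg).
Filling from the cheapest source first is optimal under one linear minimum: $1.39.

$1.39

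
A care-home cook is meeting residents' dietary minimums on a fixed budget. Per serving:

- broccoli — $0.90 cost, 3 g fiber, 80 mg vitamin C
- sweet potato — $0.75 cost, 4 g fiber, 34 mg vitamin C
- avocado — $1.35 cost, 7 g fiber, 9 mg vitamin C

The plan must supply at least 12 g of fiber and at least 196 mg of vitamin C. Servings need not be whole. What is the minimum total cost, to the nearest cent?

$2.83

This is a tiny linear program; its minimum lies at a vertex of the feasible set. List the vertices and price them.
broccoli only: max(12/3, 196/80) = 4 servings → $3.60.
sweet potato only: max(12/4, 196/34) = 5.765 servings → $4.32.
avocado only: max(12/7, 196/9) = 21.78 servings → $29.40.
broccoli + sweet potato with both tight: 1.725 servings and 1.706 servings → $2.83.
broccoli + avocado with both tight: 2.371 servings and 0.6979 servings → $3.08.
sweet potato + avocado with both targets exact would need a negative amount; discard.
The minimum over all feasible corners is $2.83.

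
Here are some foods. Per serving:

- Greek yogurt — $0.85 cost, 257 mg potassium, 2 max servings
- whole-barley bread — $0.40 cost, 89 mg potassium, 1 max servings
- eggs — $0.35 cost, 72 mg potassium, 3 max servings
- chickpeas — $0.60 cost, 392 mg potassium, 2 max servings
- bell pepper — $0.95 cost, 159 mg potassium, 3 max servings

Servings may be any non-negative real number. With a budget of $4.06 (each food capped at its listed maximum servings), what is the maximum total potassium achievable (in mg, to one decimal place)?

1543.3 mg

Potassium per dollar: chickpeas 653.3, Greek yogurt 302.4, whole-barley bread 222.5, eggs 205.7, bell pepper 167.4.
Take 2 servings of chickpeas: spends $1.20, +784.0 mg potassium (running total 784.0 mg).
Take 2 servings of Greek yogurt: spends $1.70, +514.0 mg potassium (running total 1298.0 mg).
Take 1 serving of whole-barley bread: spends $0.40, +89.0 mg potassium (running total 1387.0 mg).
Take 2.171 servings of eggs: spends $0.76, +156.3 mg potassium (running total 1543.3 mg).
Filling greedily by potassium-per-dollar is optimal for one linear limit, giving 1543.3 mg.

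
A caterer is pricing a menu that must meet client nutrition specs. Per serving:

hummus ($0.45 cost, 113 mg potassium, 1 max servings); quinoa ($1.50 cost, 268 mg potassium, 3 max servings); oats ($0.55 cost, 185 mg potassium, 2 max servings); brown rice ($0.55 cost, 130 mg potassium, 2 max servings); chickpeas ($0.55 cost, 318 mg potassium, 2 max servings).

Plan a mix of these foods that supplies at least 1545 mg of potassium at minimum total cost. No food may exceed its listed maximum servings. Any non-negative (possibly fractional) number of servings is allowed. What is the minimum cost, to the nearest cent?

$4.68

Cost per mg of potassium: chickpeas $0.0017, oats $0.0030, hummus $0.0040, brown rice $0.0042, quinoa $0.0056.
Take 2 servings of chickpeas: +636.0 mg potassium for $1.10 (total $1.10, still need 909.0 mg).
Take 2 servings of oats: +370.0 mg potassium for $1.10 (total $2.20, still need 539.0 mg).
Take 1 serving of hummus: +113.0 mg potassium for $0.45 (total $2.65, still need 426.0 mg).
Take 2 servings of brown rice: +260.0 mg potassium for $1.10 (total $3.75, still need 166.0 mg).
Take 0.6194 servings of quinoa: +166.0 mg potassium for $0.93 (total $4.68, still need 0.0 mg).
Greedy by cheapest-per-mg is optimal for a single linear constraint, so the minimum cost is $4.68.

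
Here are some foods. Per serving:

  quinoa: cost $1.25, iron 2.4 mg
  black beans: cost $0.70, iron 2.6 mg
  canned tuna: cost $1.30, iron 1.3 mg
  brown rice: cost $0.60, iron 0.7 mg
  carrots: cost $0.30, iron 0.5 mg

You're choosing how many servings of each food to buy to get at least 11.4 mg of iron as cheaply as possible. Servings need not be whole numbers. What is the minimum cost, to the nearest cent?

$3.07

Cost per mg of iron: black beans $0.2692, quinoa $0.5208, carrots $0.6000, brown rice $0.8571, canned tuna $1.0000.
With no serving limits, use only black beans: 11.4 mg / 2.6 mg = 4.385 servings × $0.70 = $3.07.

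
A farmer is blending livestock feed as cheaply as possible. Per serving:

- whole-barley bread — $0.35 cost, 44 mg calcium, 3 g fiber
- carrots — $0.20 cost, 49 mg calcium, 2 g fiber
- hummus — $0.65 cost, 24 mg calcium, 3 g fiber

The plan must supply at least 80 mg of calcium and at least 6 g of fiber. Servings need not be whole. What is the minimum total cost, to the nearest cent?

$0.60

whole-barley bread only: max(80/44, 6/3) = 2 servings → $0.70.
carrots only: max(80/49, 6/2) = 3 servings → $0.60.
hummus only: max(80/24, 6/3) = 3.333 servings → $2.17.
whole-barley bread + carrots: the both-tight solution has a negative serving — not a feasible corner.
whole-barley bread + hummus with both tight: 1.6 servings and 0.4 servings → $0.82.
carrots + hummus with both tight: 0.9697 servings and 1.354 servings → $1.07.
The minimum over all feasible corners is $0.60.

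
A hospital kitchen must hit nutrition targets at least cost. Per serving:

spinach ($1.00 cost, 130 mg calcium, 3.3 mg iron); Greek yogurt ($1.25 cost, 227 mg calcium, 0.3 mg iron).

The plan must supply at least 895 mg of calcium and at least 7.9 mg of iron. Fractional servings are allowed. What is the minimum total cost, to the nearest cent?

spinach only: max(895/130, 7.9/3.3) = 6.885 servings → $6.88.
Greek yogurt only: max(895/227, 7.9/0.3) = 26.33 servings → $32.92.
spinach + Greek yogurt with both tight: 2.147 servings and 2.713 servings → $5.54.
So the least-cost plan costs $5.54.

$5.54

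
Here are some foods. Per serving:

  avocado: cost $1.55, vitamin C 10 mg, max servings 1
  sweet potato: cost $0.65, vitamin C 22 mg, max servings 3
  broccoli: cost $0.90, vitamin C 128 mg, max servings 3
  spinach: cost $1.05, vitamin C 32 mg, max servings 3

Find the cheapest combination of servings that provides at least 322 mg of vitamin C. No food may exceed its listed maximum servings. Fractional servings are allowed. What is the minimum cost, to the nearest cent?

$2.26

Cost per mg of vitamin C: broccoli $0.0070, sweet potato $0.0295, spinach $0.0328, avocado $0.1550.
Take 2.516 servings of broccoli: +322.0 mg vitamin C for $2.26 (total $2.26, still need 0.0 mg).
Filling from the cheapest source first is optimal under one linear minimum: $2.26.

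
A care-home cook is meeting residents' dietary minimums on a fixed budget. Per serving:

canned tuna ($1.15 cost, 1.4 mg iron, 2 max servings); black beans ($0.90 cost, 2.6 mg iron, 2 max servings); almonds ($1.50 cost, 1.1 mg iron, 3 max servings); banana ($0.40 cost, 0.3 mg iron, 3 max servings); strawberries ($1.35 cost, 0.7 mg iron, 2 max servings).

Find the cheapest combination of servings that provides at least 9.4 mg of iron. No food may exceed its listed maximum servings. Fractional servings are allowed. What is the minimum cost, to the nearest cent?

$5.98

Cost per mg of iron: black beans $0.3462, canned tuna $0.8214, banana $1.3333, almonds $1.3636, strawberries $1.9286.
Take 2 servings of black beans: +5.2 mg iron for $1.80 (total $1.80, still need 4.2 mg).
Take 2 servings of canned tuna: +2.8 mg iron for $2.30 (total $4.10, still need 1.4 mg).
Take 3 servings of banana: +0.9 mg iron for $1.20 (total $5.30, still need 0.5 mg).
Take 0.4545 servings of almonds: +0.5 mg iron for $0.68 (total $5.98, still need 0.0 mg).
Filling from the cheapest source first is optimal under one linear minimum: $5.98.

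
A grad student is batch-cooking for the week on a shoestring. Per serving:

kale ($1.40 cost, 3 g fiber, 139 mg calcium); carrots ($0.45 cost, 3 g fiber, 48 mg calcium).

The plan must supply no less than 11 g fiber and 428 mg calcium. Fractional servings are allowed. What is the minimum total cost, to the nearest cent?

Minimising a linear cost over {fiber ≥ 11, calcium ≥ 428, servings ≥ 0} — the optimum is at a vertex, using one or two foods.
kale only: max(11/3, 428/139) = 3.667 servings → $5.13.
carrots only: max(11/3, 428/48) = 8.917 servings → $4.01.
kale + carrots with both tight: 2.769 servings and 0.8974 servings → $4.28.
So the least-cost plan costs $4.01.

$4.01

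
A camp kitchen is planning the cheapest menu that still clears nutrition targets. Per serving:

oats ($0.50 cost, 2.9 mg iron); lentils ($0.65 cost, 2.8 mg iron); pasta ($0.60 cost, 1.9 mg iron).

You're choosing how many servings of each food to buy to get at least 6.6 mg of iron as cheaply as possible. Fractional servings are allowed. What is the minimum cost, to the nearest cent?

Cost per mg of iron: oats $0.1724, lentils $0.2321, pasta $0.3158.
With no serving limits, use only oats: 6.6 mg / 2.9 mg = 2.276 servings × $0.50 = $1.14.

$1.14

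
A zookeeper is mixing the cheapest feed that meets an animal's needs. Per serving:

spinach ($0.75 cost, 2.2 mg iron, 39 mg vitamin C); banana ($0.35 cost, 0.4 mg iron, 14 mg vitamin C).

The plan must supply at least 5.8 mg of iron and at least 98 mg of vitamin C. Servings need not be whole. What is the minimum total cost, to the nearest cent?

$1.98

Compare the cost at each extreme point of the feasible region.
spinach only: max(5.8/2.2, 98/39) = 2.636 servings → $1.98.
banana only: max(5.8/0.4, 98/14) = 14.5 servings → $5.08.
spinach + banana with both targets exact would need a negative amount; discard.
So the least-cost plan costs $1.98.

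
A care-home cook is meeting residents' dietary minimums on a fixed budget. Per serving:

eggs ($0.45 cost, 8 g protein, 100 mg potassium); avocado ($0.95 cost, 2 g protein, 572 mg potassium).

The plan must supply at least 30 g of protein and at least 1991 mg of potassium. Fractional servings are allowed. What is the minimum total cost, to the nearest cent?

Minimising a linear cost over {protein ≥ 30, potassium ≥ 1991, servings ≥ 0} — the optimum is at a vertex, using one or two foods.
eggs only: max(30/8, 1991/100) = 19.91 servings → $8.96.
avocado only: max(30/2, 1991/572) = 15 servings → $14.25.
eggs + avocado with both tight: 3.011 servings and 2.954 servings → $4.16.
Cheapest feasible corner: $4.16.

$4.16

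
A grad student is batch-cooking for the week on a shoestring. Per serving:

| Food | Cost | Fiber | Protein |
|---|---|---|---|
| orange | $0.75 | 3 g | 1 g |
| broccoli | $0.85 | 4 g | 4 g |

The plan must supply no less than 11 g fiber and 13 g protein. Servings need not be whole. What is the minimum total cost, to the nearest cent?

Check every corner: each single food scaled to meet both minima, and each pair solved so both constraints bind.
orange only: max(11/3, 13/1) = 13 servings → $9.75.
broccoli only: max(11/4, 13/4) = 3.25 servings → $2.76.
orange + broccoli: the both-tight solution has a negative serving — not a feasible corner.
So the least-cost plan costs $2.76.

$2.76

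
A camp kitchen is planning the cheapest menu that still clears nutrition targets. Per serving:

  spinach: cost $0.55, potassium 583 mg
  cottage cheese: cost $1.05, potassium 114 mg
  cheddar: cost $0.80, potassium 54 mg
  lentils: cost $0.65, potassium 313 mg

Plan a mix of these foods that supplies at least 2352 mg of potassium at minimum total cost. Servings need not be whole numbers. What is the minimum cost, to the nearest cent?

Cost per mg of potassium: spinach $0.0009, lentils $0.0021, cottage cheese $0.0092, cheddar $0.0148.
With no serving limits, use only spinach: 2352 mg / 583 mg = 4.034 servings × $0.55 = $2.22.

$2.22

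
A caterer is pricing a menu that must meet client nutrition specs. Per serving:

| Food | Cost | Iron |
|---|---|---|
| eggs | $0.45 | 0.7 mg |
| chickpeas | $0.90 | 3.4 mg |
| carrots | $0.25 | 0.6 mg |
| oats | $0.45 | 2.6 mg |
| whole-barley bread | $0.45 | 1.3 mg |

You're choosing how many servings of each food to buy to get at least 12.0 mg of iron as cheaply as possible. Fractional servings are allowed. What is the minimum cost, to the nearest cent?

Cost per mg of iron: oats $0.1731, chickpeas $0.2647, whole-barley bread $0.3462, carrots $0.4167, eggs $0.6429.
With no serving limits, use only oats: 12.0 mg / 2.6 mg = 4.615 servings × $0.45 = $2.08.

$2.08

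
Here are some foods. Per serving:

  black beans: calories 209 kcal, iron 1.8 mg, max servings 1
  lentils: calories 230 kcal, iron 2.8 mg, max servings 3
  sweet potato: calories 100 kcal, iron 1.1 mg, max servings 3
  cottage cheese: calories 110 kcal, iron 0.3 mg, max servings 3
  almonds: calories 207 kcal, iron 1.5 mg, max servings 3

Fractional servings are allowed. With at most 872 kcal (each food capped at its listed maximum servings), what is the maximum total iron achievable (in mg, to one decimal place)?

Iron per kcal: lentils 0.01217, sweet potato 0.011, black beans 0.008612, almonds 0.007246, cottage cheese 0.002727.
Take 3 servings of lentils: uses 690 kcal, +8.4 mg iron (running total 8.4 mg).
Take 1.82 servings of sweet potato: uses 182 kcal, +2.0 mg iron (running total 10.4 mg).
Greedy by best ratio exhausts the calories allowance optimally: 10.4 mg.

10.4 mg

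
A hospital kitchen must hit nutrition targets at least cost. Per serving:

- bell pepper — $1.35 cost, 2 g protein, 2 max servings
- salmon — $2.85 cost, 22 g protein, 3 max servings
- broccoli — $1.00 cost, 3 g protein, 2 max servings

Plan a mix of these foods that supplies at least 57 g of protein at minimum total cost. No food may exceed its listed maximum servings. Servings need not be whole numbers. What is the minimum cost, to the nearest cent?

$7.38

Cost per g of protein: salmon $0.1295, broccoli $0.3333, bell pepper $0.6750.
Take 2.591 servings of salmon: +57.0 g protein for $7.38 (total $7.38, still need 0.0 g).
Greedy by cheapest-per-g is optimal for a single linear constraint, so the minimum cost is $7.38.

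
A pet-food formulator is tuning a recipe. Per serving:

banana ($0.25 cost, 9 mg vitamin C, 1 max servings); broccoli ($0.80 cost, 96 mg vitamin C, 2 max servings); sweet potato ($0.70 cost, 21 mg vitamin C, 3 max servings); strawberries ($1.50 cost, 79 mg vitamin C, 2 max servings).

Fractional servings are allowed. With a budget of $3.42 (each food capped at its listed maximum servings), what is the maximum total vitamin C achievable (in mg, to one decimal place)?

287.9 mg

Vitamin C per dollar: broccoli 120, strawberries 52.67, banana 36, sweet potato 30.
Take 2 servings of broccoli: spends $1.60, +192.0 mg vitamin C (running total 192.0 mg).
Take 1.213 servings of strawberries: spends $1.82, +95.9 mg vitamin C (running total 287.9 mg).
Filling greedily by vitamin C-per-dollar is optimal for one linear limit, giving 287.9 mg.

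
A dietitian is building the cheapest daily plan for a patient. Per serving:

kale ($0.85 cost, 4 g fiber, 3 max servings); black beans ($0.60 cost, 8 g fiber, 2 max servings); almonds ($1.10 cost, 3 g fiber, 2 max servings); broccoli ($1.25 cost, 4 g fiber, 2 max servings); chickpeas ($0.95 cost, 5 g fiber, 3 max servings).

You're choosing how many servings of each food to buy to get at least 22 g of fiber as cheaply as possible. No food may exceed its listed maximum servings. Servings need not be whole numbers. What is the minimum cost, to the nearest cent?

$2.34

Cost per g of fiber: black beans $0.0750, chickpeas $0.1900, kale $0.2125, broccoli $0.3125, almonds $0.3667.
Take 2 servings of black beans: +16.0 g fiber for $1.20 (total $1.20, still need 6.0 g).
Take 1.2 servings of chickpeas: +6.0 g fiber for $1.14 (total $2.34, still need 0.0 g).
Filling from the cheapest source first is optimal under one linear minimum: $2.34.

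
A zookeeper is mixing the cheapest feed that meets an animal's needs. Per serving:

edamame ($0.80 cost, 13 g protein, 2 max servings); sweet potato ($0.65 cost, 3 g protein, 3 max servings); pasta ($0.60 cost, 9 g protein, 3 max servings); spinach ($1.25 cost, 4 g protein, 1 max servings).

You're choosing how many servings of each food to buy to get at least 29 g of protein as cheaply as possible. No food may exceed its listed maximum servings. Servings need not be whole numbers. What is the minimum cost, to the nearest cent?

Cost per g of protein: edamame $0.0615, pasta $0.0667, sweet potato $0.2167, spinach $0.3125.
Take 2 servings of edamame: +26.0 g protein for $1.60 (total $1.60, still need 3.0 g).
Take 0.3333 servings of pasta: +3.0 g protein for $0.20 (total $1.80, still need 0.0 g).
Greedy by cheapest-per-g is optimal for a single linear constraint, so the minimum cost is $1.80.

$1.80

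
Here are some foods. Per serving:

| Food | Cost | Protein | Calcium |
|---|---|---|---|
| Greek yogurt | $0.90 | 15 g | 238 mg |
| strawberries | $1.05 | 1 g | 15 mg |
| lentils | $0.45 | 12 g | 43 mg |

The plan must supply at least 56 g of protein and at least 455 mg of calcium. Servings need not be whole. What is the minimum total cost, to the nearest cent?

Check every corner: each single food scaled to meet both minima, and each pair solved so both constraints bind.
Greek yogurt only: max(56/15, 455/238) = 3.733 servings → $3.36.
strawberries only: max(56/1, 455/15) = 56 servings → $58.80.
lentils only: max(56/12, 455/43) = 10.58 servings → $4.76.
Greek yogurt + strawberries with both targets exact would need a negative amount; discard.
Greek yogurt + lentils with both tight: 1.38 servings and 2.941 servings → $2.57.
strawberries + lentils with both tight: 22.28 servings and 2.81 servings → $24.66.
Cheapest feasible corner: $2.57.

$2.57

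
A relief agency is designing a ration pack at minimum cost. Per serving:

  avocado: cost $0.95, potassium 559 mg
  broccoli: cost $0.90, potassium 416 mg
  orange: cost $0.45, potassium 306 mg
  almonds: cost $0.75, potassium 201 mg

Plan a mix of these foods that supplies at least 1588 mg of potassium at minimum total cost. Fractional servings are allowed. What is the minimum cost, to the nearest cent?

Cost per mg of potassium: orange $0.0015, avocado $0.0017, broccoli $0.0022, almonds $0.0037.
With no serving limits, use only orange: 1588 mg / 306 mg = 5.19 servings × $0.45 = $2.34.

$2.34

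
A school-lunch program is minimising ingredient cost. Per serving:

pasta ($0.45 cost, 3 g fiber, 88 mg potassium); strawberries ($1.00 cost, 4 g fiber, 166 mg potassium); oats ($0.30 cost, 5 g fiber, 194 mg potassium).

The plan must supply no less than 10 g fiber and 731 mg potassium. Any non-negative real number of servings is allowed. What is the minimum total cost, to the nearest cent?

pasta only: max(10/3, 731/88) = 8.307 servings → $3.74.
strawberries only: max(10/4, 731/166) = 4.404 servings → $4.40.
oats only: max(10/5, 731/194) = 3.768 servings → $1.13.
pasta + strawberries with both targets exact would need a negative amount; discard.
pasta + oats: the both-tight solution has a negative serving — not a feasible corner.
strawberries + oats: intersection lies outside the first quadrant.
Cheapest feasible corner: $1.13.

$1.13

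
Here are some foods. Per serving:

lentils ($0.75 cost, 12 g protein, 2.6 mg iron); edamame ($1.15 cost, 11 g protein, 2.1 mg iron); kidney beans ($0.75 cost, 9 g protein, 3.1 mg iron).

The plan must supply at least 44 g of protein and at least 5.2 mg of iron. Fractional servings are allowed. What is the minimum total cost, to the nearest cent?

$2.75

A basic optimal solution has at most two foods positive. Try each food alone and each pair with both targets met exactly.
lentils only: max(44/12, 5.2/2.6) = 3.667 servings → $2.75.
edamame only: max(44/11, 5.2/2.1) = 4 servings → $4.60.
kidney beans only: max(44/9, 5.2/3.1) = 4.889 servings → $3.67.
lentils + edamame: intersection lies outside the first quadrant.
lentils + kidney beans with both targets exact would need a negative amount; discard.
edamame + kidney beans: the both-tight solution has a negative serving — not a feasible corner.
Cheapest feasible corner: $2.75.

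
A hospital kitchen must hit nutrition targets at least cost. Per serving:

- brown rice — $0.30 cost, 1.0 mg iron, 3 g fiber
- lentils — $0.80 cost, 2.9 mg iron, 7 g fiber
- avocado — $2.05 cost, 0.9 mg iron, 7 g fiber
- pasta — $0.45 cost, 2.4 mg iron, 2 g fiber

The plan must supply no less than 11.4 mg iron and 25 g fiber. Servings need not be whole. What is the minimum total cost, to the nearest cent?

At the optimum either one food covers both requirements or two foods hit both targets exactly; no other combination can be cheaper.
brown rice only: max(11.4/1.0, 25/3) = 11.4 servings → $3.42.
lentils only: max(11.4/2.9, 25/7) = 3.931 servings → $3.14.
avocado only: max(11.4/0.9, 25/7) = 12.67 servings → $25.97.
pasta only: max(11.4/2.4, 25/2) = 12.5 servings → $5.62.
brown rice + lentils with both targets exact would need a negative amount; discard.
brown rice + avocado: intersection lies outside the first quadrant.
brown rice + pasta with both tight: 7.154 servings and 1.769 servings → $2.94.
lentils + avocado: the both-tight solution has a negative serving — not a feasible corner.
lentils + pasta with both tight: 3.382 servings and 0.6636 servings → $3.00.
avocado + pasta with both tight: 2.48 servings and 3.82 servings → $6.80.
So the least-cost plan costs $2.94.

$2.94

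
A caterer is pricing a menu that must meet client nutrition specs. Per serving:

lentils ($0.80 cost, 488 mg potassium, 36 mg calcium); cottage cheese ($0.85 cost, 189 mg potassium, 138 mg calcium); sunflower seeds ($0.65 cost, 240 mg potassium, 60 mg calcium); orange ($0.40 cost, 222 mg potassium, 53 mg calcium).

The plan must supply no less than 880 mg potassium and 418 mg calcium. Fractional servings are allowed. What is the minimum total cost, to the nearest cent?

Check every corner: each single food scaled to meet both minima, and each pair solved so both constraints bind.
lentils only: max(880/488, 418/36) = 11.61 servings → $9.29.
cottage cheese only: max(880/189, 418/138) = 4.656 servings → $3.96.
sunflower seeds only: max(880/240, 418/60) = 6.967 servings → $4.53.
orange only: max(880/222, 418/53) = 7.887 servings → $3.15.
lentils + cottage cheese with both tight: 0.701 servings and 2.846 servings → $2.98.
lentils + sunflower seeds: the both-tight solution has a negative serving — not a feasible corner.
lentils + orange with both targets exact would need a negative amount; discard.
cottage cheese + sunflower seeds with both tight: 2.182 servings and 1.948 servings → $3.12.
cottage cheese + orange with both tight: 2.239 servings and 2.058 servings → $2.73.
sunflower seeds + orange with both targets exact would need a negative amount; discard.
The minimum over all feasible corners is $2.73.

$2.73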